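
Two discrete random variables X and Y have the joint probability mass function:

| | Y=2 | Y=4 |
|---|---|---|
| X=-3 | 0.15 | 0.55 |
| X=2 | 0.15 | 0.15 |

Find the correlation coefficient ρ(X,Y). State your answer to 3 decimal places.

E[X] = -1.5,  E[Y] = 3.4
E[XY] = -5.7
cov(X,Y) = E[XY] − E[X]E[Y] = -5.7 − (-1.5)(3.4) = -0.6
V(X) = 5.25,  V(Y) = 0.84
ρ = -0.6 / √(5.25·0.84) ≈ -0.286

-0.286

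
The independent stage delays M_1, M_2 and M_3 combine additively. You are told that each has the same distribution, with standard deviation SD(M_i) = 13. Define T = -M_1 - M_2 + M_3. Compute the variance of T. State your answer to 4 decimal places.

Var(M_i) = (13)² = 169
By independence, Var(T) = (-1)²Var(M_1) + (-1)²Var(M_2) + (1)²Var(M_3)
= (-1)²·169 + (-1)²·169 + (1)²·169 = 507

507.0000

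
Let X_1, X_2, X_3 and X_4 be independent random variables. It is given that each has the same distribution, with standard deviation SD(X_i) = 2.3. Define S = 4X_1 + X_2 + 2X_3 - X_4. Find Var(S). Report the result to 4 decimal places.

116.3800

Var(X_i) = (2.3)² = 5.29
By independence, Var(S) = (4)²Var(X_1) + (1)²Var(X_2) + (2)²Var(X_3) + (-1)²Var(X_4)
= (4)²·5.29 + (1)²·5.29 + (2)²·5.29 + (-1)²·5.29 = 116.38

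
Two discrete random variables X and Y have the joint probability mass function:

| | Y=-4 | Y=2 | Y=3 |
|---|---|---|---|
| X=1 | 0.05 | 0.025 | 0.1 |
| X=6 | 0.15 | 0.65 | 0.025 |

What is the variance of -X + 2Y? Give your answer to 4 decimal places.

28.0494

E[X] = 5.125,  E[Y] = 0.925,  E[XY] = 4.8
Var(X) = 29.875 − (5.125)² = 3.609375;  Var(Y) = 7.025 − (0.925)² = 6.169375
cov(X,Y) = 4.8 − (5.125)(0.925) = 0.059375
Var(-X + 2Y) = (-1)²·3.609375 + (2)²·6.169375 + 2·(-1)·(2)·0.059375 = 28.049375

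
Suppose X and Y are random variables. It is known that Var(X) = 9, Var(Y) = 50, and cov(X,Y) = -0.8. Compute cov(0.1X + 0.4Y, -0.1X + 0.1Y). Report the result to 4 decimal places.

1.9340

cov(0.1X + 0.4Y, -0.1X + 0.1Y) = (0.1)(-0.1)Var(X) + (0.4)(0.1)Var(Y) + [(0.1)(0.1) + (0.4)(-0.1)]cov(X,Y)
= -0.01·9 + 0.04·50 + -0.03·-0.8 = 1.934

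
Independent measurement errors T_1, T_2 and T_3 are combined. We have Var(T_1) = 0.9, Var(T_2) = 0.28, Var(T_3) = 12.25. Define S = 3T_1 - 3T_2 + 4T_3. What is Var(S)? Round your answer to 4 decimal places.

By independence, Var(S) = (3)²Var(T_1) + (-3)²Var(T_2) + (4)²Var(T_3)
= (3)²·0.9 + (-3)²·0.28 + (4)²·12.25 = 206.62

206.6200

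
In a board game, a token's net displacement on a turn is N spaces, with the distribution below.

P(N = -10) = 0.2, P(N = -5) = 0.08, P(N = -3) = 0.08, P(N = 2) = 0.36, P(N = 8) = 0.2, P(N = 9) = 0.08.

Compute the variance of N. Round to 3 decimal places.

E[N] = (-10)(0.2) + (-5)(0.08) + (-3)(0.08) + (2)(0.36) + (8)(0.2) + (9)(0.08) = 0.4
E[N²] = (-10)²(0.2) + (-5)²(0.08) + (-3)²(0.08) + (2)²(0.36) + (8)²(0.2) + (9)²(0.08) = 43.44
Var(N) = E[N²] − (E[N])² = 43.44 − (0.4)² = 43.28

43.280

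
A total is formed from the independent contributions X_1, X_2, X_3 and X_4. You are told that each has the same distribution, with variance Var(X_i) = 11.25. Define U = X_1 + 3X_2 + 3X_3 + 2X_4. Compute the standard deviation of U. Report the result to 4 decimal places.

16.0857

By independence, Var(U) = (1)²Var(X_1) + (3)²Var(X_2) + (3)²Var(X_3) + (2)²Var(X_4)
= (1)²·11.25 + (3)²·11.25 + (3)²·11.25 + (2)²·11.25 = 258.75
σ(U) = √258.75 ≈ 16.0857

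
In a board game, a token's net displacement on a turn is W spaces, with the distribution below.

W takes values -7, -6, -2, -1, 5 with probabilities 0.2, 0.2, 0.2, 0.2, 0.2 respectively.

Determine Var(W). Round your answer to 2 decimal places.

18.16

E[W] = (-7)(0.2) + (-6)(0.2) + (-2)(0.2) + (-1)(0.2) + (5)(0.2) = -2.2
E[W²] = (-7)²(0.2) + (-6)²(0.2) + (-2)²(0.2) + (-1)²(0.2) + (5)²(0.2) = 23
Var(W) = E[W²] − (E[W])² = 23 − (-2.2)² = 18.16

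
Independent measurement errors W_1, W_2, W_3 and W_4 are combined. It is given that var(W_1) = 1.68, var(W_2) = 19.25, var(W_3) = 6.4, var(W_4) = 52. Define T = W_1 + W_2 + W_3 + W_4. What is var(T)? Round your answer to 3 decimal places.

79.330

By independence, var(T) = (1)²var(W_1) + (1)²var(W_2) + (1)²var(W_3) + (1)²var(W_4)
= (1)²·1.68 + (1)²·19.25 + (1)²·6.4 + (1)²·52 = 79.33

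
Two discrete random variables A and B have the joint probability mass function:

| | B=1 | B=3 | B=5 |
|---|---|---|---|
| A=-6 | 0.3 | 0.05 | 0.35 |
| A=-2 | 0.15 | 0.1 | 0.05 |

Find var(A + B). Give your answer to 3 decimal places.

E[A] = -4.8,  E[B] = 2.9,  E[AB] = -14.6
var(A) = 26.4 − (-4.8)² = 3.36;  var(B) = 11.8 − (2.9)² = 3.39
cov(A,B) = -14.6 − (-4.8)(2.9) = -0.68
var(A + B) = (1)²·3.36 + (1)²·3.39 + 2·(1)·(1)·-0.68 = 5.39

5.390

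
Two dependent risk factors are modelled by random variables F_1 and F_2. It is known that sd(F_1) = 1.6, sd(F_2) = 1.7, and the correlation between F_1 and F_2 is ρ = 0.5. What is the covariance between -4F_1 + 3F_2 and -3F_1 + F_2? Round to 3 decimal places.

Var(F_1) = (1.6)² = 2.56;  Var(F_2) = (1.7)² = 2.89
Cov(F_1,F_2) = ρ·sd(F_1)·sd(F_2) = 0.5·1.6·1.7 = 1.36
Cov(-4F_1 + 3F_2, -3F_1 + F_2) = (-4)(-3)Var(F_1) + (3)(1)Var(F_2) + [(-4)(1) + (3)(-3)]Cov(F_1,F_2)
= 12·2.56 + 3·2.89 + -13·1.36 = 21.71

21.710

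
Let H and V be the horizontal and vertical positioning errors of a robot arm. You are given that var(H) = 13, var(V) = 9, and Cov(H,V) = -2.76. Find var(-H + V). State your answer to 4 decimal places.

27.5200

var(-H + V) = (-1)²·var(H) + (1)²·var(V) + 2·(-1)·(1)·Cov(H,V)
= 1·13 + 1·9 + -2·-2.76 = 27.52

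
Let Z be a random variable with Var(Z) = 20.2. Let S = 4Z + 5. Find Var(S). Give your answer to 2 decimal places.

Var(4Z + 5) = (4)²·Var(Z) = 16·20.2 = 323.2

323.20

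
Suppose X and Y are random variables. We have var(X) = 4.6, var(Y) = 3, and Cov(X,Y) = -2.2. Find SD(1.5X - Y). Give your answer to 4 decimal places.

var(1.5X - Y) = (1.5)²·var(X) + (-1)²·var(Y) + 2·(1.5)·(-1)·Cov(X,Y)
= 2.25·4.6 + 1·3 + -3·-2.2 = 19.95
SD(1.5X - Y) = √19.95 ≈ 4.4665

4.4665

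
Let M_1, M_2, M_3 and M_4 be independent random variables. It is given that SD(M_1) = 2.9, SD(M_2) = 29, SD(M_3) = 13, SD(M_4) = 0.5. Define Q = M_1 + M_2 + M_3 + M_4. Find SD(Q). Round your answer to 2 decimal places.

Var(M_1) = 8.41, Var(M_2) = 841, Var(M_3) = 169, Var(M_4) = 0.25
By independence, Var(Q) = (1)²Var(M_1) + (1)²Var(M_2) + (1)²Var(M_3) + (1)²Var(M_4)
= (1)²·8.41 + (1)²·841 + (1)²·169 + (1)²·0.25 = 1018.66
SD(Q) = √1018.66 ≈ 31.92

31.92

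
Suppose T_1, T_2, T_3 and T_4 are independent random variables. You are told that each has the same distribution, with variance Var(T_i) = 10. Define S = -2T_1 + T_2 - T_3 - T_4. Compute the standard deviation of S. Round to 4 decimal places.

By independence, Var(S) = (-2)²Var(T_1) + (1)²Var(T_2) + (-1)²Var(T_3) + (-1)²Var(T_4)
= (-2)²·10 + (1)²·10 + (-1)²·10 + (-1)²·10 = 70
SD(S) = √70 ≈ 8.3666

8.3666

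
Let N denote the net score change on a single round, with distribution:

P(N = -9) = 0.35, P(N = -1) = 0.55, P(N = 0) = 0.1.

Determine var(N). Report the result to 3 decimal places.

15.210

E[N] = (-9)(0.35) + (-1)(0.55) + (0)(0.1) = -3.7
E[N²] = (-9)²(0.35) + (-1)²(0.55) + (0)²(0.1) = 28.9
var(N) = E[N²] − (E[N])² = 28.9 − (-3.7)² = 15.21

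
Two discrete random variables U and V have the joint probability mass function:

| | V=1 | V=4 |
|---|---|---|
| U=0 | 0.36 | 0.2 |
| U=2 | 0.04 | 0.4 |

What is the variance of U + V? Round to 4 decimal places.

E[U] = 0.88,  E[V] = 2.8,  E[UV] = 3.28
Var(U) = 1.76 − (0.88)² = 0.9856;  Var(V) = 10 − (2.8)² = 2.16
Cov(U,V) = 3.28 − (0.88)(2.8) = 0.816
Var(U + V) = (1)²·0.9856 + (1)²·2.16 + 2·(1)·(1)·0.816 = 4.7776

4.7776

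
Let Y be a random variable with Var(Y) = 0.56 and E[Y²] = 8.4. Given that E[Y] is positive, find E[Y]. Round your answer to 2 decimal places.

2.80

(E[Y])² = E[Y²] − Var(Y) = 8.4 − 0.56 = 7.84
E[Y] = √7.84 = 2.8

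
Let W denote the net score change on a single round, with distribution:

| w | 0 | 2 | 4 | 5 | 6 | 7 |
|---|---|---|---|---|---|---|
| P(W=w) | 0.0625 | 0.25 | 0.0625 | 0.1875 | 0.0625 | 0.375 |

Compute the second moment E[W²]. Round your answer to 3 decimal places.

27.313

E[W²] = (0)²(0.0625) + (2)²(0.25) + (4)²(0.0625) + (5)²(0.1875) + (6)²(0.0625) + (7)²(0.375) = 27.3125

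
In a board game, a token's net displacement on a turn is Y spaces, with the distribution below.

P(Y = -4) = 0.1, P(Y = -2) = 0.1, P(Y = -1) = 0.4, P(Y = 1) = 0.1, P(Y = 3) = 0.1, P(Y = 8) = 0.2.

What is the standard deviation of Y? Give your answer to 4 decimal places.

3.8987

E[Y] = (-4)(0.1) + (-2)(0.1) + (-1)(0.4) + (1)(0.1) + (3)(0.1) + (8)(0.2) = 1
E[Y²] = (-4)²(0.1) + (-2)²(0.1) + (-1)²(0.4) + (1)²(0.1) + (3)²(0.1) + (8)²(0.2) = 16.2
Var(Y) = E[Y²] − (E[Y])² = 16.2 − (1)² = 15.2
SD(Y) = √15.2 ≈ 3.8987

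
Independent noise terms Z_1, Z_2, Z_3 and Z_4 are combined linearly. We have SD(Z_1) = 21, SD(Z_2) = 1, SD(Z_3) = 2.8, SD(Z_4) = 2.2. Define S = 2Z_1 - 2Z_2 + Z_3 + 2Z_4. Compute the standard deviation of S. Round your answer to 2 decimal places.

V(Z_1) = 441, V(Z_2) = 1, V(Z_3) = 7.84, V(Z_4) = 4.84
By independence, V(S) = (2)²V(Z_1) + (-2)²V(Z_2) + (1)²V(Z_3) + (2)²V(Z_4)
= (2)²·441 + (-2)²·1 + (1)²·7.84 + (2)²·4.84 = 1795.2
SD(S) = √1795.2 ≈ 42.37

42.37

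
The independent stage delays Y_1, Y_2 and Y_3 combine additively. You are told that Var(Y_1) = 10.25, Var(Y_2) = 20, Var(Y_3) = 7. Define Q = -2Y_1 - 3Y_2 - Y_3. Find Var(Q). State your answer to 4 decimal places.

By independence, Var(Q) = (-2)²Var(Y_1) + (-3)²Var(Y_2) + (-1)²Var(Y_3)
= (-2)²·10.25 + (-3)²·20 + (-1)²·7 = 228

228.0000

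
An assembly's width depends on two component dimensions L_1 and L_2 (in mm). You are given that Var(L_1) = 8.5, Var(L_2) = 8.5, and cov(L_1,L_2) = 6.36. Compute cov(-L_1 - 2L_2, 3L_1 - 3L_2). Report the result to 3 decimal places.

6.420

cov(-L_1 - 2L_2, 3L_1 - 3L_2) = (-1)(3)Var(L_1) + (-2)(-3)Var(L_2) + [(-1)(-3) + (-2)(3)]cov(L_1,L_2)
= -3·8.5 + 6·8.5 + -3·6.36 = 6.42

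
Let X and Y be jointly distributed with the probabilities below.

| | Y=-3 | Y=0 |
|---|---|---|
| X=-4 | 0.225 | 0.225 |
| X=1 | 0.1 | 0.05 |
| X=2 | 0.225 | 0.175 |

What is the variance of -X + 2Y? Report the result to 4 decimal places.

E[X] = -0.85,  E[Y] = -1.65,  E[XY] = 1.05
V(X) = 8.95 − (-0.85)² = 8.2275;  V(Y) = 4.95 − (-1.65)² = 2.2275
cov(X,Y) = 1.05 − (-0.85)(-1.65) = -0.3525
V(-X + 2Y) = (-1)²·8.2275 + (2)²·2.2275 + 2·(-1)·(2)·-0.3525 = 18.5475

18.5475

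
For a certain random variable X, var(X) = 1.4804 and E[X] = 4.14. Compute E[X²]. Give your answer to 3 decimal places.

E[X²] = var(X) + (E[X])² = 1.4804 + (4.14)² = 18.62

18.620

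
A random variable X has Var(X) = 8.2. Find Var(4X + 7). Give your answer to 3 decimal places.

Var(4X + 7) = (4)²·Var(X) = 16·8.2 = 131.2

131.200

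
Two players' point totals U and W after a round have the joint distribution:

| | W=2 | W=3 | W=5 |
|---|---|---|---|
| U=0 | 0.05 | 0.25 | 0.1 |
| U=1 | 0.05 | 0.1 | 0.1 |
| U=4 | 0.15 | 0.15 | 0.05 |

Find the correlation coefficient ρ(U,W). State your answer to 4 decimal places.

E[U] = 1.65,  E[W] = 3.25
E[UW] = 4.9
Cov(U,W) = E[UW] − E[U]E[W] = 4.9 − (1.65)(3.25) = -0.4625
V(U) = 3.1275,  V(W) = 1.1875
ρ = -0.4625 / √(3.1275·1.1875) ≈ -0.2400

-0.2400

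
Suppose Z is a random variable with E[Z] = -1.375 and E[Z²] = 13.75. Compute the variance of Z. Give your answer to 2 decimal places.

11.86

var(Z) = 13.75 − (-1.375)² = 11.859375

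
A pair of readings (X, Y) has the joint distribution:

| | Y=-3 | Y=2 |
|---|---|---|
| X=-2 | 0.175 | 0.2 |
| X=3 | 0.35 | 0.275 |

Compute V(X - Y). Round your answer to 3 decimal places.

E[X] = 1.125,  E[Y] = -0.625,  E[XY] = -1.25
V(X) = 7.125 − (1.125)² = 5.859375;  V(Y) = 6.625 − (-0.625)² = 6.234375
cov(X,Y) = -1.25 − (1.125)(-0.625) = -0.546875
V(X - Y) = (1)²·5.859375 + (-1)²·6.234375 + 2·(1)·(-1)·-0.546875 = 13.1875

13.188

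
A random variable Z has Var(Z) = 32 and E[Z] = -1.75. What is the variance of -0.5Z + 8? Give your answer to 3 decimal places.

Var(-0.5Z + 8) = (-0.5)²·Var(Z) = 0.25·32 = 8

8.000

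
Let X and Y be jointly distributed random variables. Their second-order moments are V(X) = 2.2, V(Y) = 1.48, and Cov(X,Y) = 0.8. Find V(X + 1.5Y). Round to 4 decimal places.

7.9300

V(X + 1.5Y) = (1)²·V(X) + (1.5)²·V(Y) + 2·(1)·(1.5)·Cov(X,Y)
= 1·2.2 + 2.25·1.48 + 3·0.8 = 7.93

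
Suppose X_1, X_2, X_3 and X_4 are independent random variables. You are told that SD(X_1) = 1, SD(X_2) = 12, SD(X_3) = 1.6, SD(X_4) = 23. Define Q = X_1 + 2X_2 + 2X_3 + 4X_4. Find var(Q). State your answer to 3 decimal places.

9051.240

var(X_1) = 1, var(X_2) = 144, var(X_3) = 2.56, var(X_4) = 529
By independence, var(Q) = (1)²var(X_1) + (2)²var(X_2) + (2)²var(X_3) + (4)²var(X_4)
= (1)²·1 + (2)²·144 + (2)²·2.56 + (4)²·529 = 9051.24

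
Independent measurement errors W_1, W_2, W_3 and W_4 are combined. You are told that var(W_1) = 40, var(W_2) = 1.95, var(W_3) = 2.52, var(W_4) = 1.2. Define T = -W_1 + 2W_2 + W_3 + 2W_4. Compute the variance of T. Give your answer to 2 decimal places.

55.12

By independence, var(T) = (-1)²var(W_1) + (2)²var(W_2) + (1)²var(W_3) + (2)²var(W_4)
= (-1)²·40 + (2)²·1.95 + (1)²·2.52 + (2)²·1.2 = 55.12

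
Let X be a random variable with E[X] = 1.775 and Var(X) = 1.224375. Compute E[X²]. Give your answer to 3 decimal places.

E[X²] = Var(X) + (E[X])² = 1.224375 + (1.775)² = 4.375

4.375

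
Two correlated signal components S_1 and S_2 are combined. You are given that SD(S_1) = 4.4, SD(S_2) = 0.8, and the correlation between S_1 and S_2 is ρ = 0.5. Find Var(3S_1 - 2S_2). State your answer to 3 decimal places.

Var(S_1) = (4.4)² = 19.36;  Var(S_2) = (0.8)² = 0.64
cov(S_1,S_2) = ρ·SD(S_1)·SD(S_2) = 0.5·4.4·0.8 = 1.76
Var(3S_1 - 2S_2) = (3)²·Var(S_1) + (-2)²·Var(S_2) + 2·(3)·(-2)·cov(S_1,S_2)
= 9·19.36 + 4·0.64 + -12·1.76 = 155.68

155.680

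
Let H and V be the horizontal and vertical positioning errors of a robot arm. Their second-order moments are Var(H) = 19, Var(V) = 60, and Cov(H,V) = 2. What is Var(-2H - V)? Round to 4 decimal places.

144.0000

Var(-2H - V) = (-2)²·Var(H) + (-1)²·Var(V) + 2·(-2)·(-1)·Cov(H,V)
= 4·19 + 1·60 + 4·2 = 144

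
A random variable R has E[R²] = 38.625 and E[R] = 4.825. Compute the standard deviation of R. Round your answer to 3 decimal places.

V(R) = 38.625 − (4.825)² = 15.344375
SD(R) = √15.344375 ≈ 3.917

3.917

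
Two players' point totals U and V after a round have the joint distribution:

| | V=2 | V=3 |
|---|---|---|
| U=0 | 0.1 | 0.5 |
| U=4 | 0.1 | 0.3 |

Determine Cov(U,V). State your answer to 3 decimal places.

-0.080

E[U] = 1.6,  E[V] = 2.8
E[UV] = 4.4
Cov(U,V) = E[UV] − E[U]E[V] = 4.4 − (1.6)(2.8) = -0.08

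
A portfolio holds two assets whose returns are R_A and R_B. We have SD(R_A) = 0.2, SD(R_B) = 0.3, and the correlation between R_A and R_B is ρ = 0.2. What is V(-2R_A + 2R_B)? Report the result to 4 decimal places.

0.4240

V(R_A) = (0.2)² = 0.04;  V(R_B) = (0.3)² = 0.09
Cov(R_A,R_B) = ρ·SD(R_A)·SD(R_B) = 0.2·0.2·0.3 = 0.012
V(-2R_A + 2R_B) = (-2)²·V(R_A) + (2)²·V(R_B) + 2·(-2)·(2)·Cov(R_A,R_B)
= 4·0.04 + 4·0.09 + -8·0.012 = 0.424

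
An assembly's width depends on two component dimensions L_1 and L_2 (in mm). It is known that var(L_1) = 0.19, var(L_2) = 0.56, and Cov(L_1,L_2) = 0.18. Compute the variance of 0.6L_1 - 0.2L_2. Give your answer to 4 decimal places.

0.0476

var(0.6L_1 - 0.2L_2) = (0.6)²·var(L_1) + (-0.2)²·var(L_2) + 2·(0.6)·(-0.2)·Cov(L_1,L_2)
= 0.36·0.19 + 0.04·0.56 + -0.24·0.18 = 0.0476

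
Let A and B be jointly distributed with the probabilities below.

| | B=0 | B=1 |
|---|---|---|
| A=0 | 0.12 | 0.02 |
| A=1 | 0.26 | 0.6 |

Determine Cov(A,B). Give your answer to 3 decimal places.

E[A] = 0.86,  E[B] = 0.62
E[AB] = 0.6
Cov(A,B) = E[AB] − E[A]E[B] = 0.6 − (0.86)(0.62) = 0.0668

0.067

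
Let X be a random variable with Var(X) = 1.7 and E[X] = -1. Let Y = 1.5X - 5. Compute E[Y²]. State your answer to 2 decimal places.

E[1.5X - 5] = 1.5·-1 − 5 = -6.5
Var(1.5X - 5) = (1.5)²·1.7 = 3.825
E[Y²] = Var(Y) + (E[Y])² = 3.825 + (-6.5)² = 46.075

46.08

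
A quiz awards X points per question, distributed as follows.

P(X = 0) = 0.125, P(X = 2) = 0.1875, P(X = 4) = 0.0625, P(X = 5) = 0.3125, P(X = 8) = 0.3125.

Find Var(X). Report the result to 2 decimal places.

E[X] = (0)(0.125) + (2)(0.1875) + (4)(0.0625) + (5)(0.3125) + (8)(0.3125) = 4.6875
E[X²] = (0)²(0.125) + (2)²(0.1875) + (4)²(0.0625) + (5)²(0.3125) + (8)²(0.3125) = 29.5625
Var(X) = E[X²] − (E[X])² = 29.5625 − (4.6875)² = 7.58984375

7.59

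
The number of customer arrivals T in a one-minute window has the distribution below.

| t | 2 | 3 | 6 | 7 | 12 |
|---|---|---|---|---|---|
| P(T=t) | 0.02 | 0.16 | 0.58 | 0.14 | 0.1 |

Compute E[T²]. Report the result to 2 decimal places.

E[T²] = (2)²(0.02) + (3)²(0.16) + (6)²(0.58) + (7)²(0.14) + (12)²(0.1) = 43.66

43.66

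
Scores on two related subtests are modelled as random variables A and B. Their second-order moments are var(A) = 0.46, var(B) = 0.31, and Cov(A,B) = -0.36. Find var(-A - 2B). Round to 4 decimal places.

var(-A - 2B) = (-1)²·var(A) + (-2)²·var(B) + 2·(-1)·(-2)·Cov(A,B)
= 1·0.46 + 4·0.31 + 4·-0.36 = 0.26

0.2600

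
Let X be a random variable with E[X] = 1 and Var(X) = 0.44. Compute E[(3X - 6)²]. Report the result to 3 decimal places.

E[3X - 6] = 3·1 − 6 = -3
Var(3X - 6) = (3)²·0.44 = 3.96
E[(3X - 6)²] = Var((3X - 6)) + (E[(3X - 6)])² = 3.96 + (-3)² = 12.96

12.960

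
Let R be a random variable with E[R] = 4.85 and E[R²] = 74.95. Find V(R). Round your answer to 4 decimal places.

V(R) = 74.95 − (4.85)² = 51.4275

51.4275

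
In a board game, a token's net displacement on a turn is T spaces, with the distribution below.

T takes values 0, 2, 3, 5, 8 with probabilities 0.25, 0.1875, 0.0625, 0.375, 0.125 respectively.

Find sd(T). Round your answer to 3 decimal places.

E[T] = (0)(0.25) + (2)(0.1875) + (3)(0.0625) + (5)(0.375) + (8)(0.125) = 3.4375
E[T²] = (0)²(0.25) + (2)²(0.1875) + (3)²(0.0625) + (5)²(0.375) + (8)²(0.125) = 18.6875
Var(T) = E[T²] − (E[T])² = 18.6875 − (3.4375)² = 6.87109375
sd(T) = √6.87109375 ≈ 2.621

2.621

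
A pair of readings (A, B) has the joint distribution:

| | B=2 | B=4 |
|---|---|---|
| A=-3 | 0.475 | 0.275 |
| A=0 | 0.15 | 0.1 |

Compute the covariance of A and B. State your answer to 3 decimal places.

0.038

E[A] = -2.25,  E[B] = 2.75
E[AB] = -6.15
Cov(A,B) = E[AB] − E[A]E[B] = -6.15 − (-2.25)(2.75) = 0.0375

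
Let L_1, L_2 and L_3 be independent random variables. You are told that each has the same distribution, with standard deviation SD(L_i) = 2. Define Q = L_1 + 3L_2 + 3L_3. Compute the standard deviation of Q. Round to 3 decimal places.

Var(L_i) = (2)² = 4
By independence, Var(Q) = (1)²Var(L_1) + (3)²Var(L_2) + (3)²Var(L_3)
= (1)²·4 + (3)²·4 + (3)²·4 = 76
SD(Q) = √76 ≈ 8.718

8.718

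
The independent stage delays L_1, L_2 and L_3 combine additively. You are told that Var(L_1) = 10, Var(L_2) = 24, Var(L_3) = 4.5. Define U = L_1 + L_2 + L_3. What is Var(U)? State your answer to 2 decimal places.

38.50

By independence, Var(U) = (1)²Var(L_1) + (1)²Var(L_2) + (1)²Var(L_3)
= (1)²·10 + (1)²·24 + (1)²·4.5 = 38.5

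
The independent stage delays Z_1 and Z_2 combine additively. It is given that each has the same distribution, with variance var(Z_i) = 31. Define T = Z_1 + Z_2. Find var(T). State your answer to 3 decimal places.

62.000

By independence, var(T) = (1)²var(Z_1) + (1)²var(Z_2)
= (1)²·31 + (1)²·31 = 62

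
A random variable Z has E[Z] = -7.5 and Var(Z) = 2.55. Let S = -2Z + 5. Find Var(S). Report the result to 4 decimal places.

Var(-2Z + 5) = (-2)²·Var(Z) = 4·2.55 = 10.2

10.2000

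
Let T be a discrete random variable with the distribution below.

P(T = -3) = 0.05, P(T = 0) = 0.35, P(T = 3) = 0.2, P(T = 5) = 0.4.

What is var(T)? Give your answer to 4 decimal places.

E[T] = (-3)(0.05) + (0)(0.35) + (3)(0.2) + (5)(0.4) = 2.45
E[T²] = (-3)²(0.05) + (0)²(0.35) + (3)²(0.2) + (5)²(0.4) = 12.25
var(T) = E[T²] − (E[T])² = 12.25 − (2.45)² = 6.2475

6.2475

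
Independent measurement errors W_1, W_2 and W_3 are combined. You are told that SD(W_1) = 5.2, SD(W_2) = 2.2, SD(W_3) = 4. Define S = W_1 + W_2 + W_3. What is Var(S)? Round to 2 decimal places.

Var(W_1) = 27.04, Var(W_2) = 4.84, Var(W_3) = 16
By independence, Var(S) = (1)²Var(W_1) + (1)²Var(W_2) + (1)²Var(W_3)
= (1)²·27.04 + (1)²·4.84 + (1)²·16 = 47.88

47.88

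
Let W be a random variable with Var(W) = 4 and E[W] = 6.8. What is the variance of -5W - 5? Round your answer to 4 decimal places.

100.0000

Var(-5W - 5) = (-5)²·Var(W) = 25·4 = 100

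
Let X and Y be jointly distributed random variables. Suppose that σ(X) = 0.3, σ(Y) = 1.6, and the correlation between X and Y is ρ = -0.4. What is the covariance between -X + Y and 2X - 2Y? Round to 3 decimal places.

-6.068

Var(X) = (0.3)² = 0.09;  Var(Y) = (1.6)² = 2.56
Cov(X,Y) = ρ·σ(X)·σ(Y) = -0.4·0.3·1.6 = -0.192
Cov(-X + Y, 2X - 2Y) = (-1)(2)Var(X) + (1)(-2)Var(Y) + [(-1)(-2) + (1)(2)]Cov(X,Y)
= -2·0.09 + -2·2.56 + 4·-0.192 = -6.068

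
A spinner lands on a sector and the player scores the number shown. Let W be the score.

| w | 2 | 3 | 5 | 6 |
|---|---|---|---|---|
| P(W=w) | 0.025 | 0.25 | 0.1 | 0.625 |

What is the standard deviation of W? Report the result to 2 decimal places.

E[W] = (2)(0.025) + (3)(0.25) + (5)(0.1) + (6)(0.625) = 5.05
E[W²] = (2)²(0.025) + (3)²(0.25) + (5)²(0.1) + (6)²(0.625) = 27.35
V(W) = E[W²] − (E[W])² = 27.35 − (5.05)² = 1.8475
σ(W) = √1.8475 ≈ 1.36

1.36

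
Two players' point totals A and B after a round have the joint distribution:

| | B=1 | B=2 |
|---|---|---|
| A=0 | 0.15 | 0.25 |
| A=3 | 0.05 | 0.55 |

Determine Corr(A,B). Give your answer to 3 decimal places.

0.357

E[A] = 1.8,  E[B] = 1.8
E[AB] = 3.45
Cov(A,B) = E[AB] − E[A]E[B] = 3.45 − (1.8)(1.8) = 0.21
Var(A) = 2.16,  Var(B) = 0.16
ρ = 0.21 / √(2.16·0.16) ≈ 0.357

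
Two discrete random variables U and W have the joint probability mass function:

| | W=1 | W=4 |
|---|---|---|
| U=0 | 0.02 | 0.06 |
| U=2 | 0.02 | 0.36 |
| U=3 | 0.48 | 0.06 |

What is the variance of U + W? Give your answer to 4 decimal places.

E[U] = 2.38,  E[W] = 2.44,  E[UW] = 5.08
Var(U) = 6.38 − (2.38)² = 0.7156;  Var(W) = 8.2 − (2.44)² = 2.2464
cov(U,W) = 5.08 − (2.38)(2.44) = -0.7272
Var(U + W) = (1)²·0.7156 + (1)²·2.2464 + 2·(1)·(1)·-0.7272 = 1.5076

1.5076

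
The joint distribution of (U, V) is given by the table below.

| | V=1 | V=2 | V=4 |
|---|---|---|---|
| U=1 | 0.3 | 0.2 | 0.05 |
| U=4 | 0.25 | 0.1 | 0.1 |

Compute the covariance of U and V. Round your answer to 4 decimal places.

0.1875

E[U] = 2.35,  E[V] = 1.75
E[UV] = 4.3
Cov(U,V) = E[UV] − E[U]E[V] = 4.3 − (2.35)(1.75) = 0.1875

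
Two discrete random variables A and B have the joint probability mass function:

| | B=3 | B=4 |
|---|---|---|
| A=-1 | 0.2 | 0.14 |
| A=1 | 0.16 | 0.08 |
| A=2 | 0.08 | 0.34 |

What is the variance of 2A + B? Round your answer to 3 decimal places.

7.918

E[A] = 0.74,  E[B] = 3.56,  E[AB] = 2.84
var(A) = 2.26 − (0.74)² = 1.7124;  var(B) = 12.92 − (3.56)² = 0.2464
cov(A,B) = 2.84 − (0.74)(3.56) = 0.2056
var(2A + B) = (2)²·1.7124 + (1)²·0.2464 + 2·(2)·(1)·0.2056 = 7.9184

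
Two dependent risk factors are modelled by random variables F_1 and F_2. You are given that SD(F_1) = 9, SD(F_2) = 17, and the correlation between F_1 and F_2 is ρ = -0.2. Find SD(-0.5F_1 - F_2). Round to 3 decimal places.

V(F_1) = (9)² = 81;  V(F_2) = (17)² = 289
cov(F_1,F_2) = ρ·SD(F_1)·SD(F_2) = -0.2·9·17 = -30.6
V(-0.5F_1 - F_2) = (-0.5)²·V(F_1) + (-1)²·V(F_2) + 2·(-0.5)·(-1)·cov(F_1,F_2)
= 0.25·81 + 1·289 + 1·-30.6 = 278.65
SD(-0.5F_1 - F_2) = √278.65 ≈ 16.693

16.693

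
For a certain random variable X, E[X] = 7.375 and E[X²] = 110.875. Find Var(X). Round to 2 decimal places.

56.48

Var(X) = 110.875 − (7.375)² = 56.484375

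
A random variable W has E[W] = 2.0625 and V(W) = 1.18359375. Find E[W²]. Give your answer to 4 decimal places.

5.4375

E[W²] = V(W) + (E[W])² = 1.18359375 + (2.0625)² = 5.4375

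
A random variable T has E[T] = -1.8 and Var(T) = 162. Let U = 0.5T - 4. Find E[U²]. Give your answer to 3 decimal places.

E[0.5T - 4] = 0.5·-1.8 − 4 = -4.9
Var(0.5T - 4) = (0.5)²·162 = 40.5
E[U²] = Var(U) + (E[U])² = 40.5 + (-4.9)² = 64.51

64.510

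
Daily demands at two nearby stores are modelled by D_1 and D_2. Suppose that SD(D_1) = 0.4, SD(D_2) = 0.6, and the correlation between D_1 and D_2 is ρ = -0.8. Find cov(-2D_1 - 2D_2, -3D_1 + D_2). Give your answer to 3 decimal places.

V(D_1) = (0.4)² = 0.16;  V(D_2) = (0.6)² = 0.36
cov(D_1,D_2) = ρ·SD(D_1)·SD(D_2) = -0.8·0.4·0.6 = -0.192
cov(-2D_1 - 2D_2, -3D_1 + D_2) = (-2)(-3)V(D_1) + (-2)(1)V(D_2) + [(-2)(1) + (-2)(-3)]cov(D_1,D_2)
= 6·0.16 + -2·0.36 + 4·-0.192 = -0.528

-0.528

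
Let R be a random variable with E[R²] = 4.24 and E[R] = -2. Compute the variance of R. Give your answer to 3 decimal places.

0.240

Var(R) = 4.24 − (-2)² = 0.24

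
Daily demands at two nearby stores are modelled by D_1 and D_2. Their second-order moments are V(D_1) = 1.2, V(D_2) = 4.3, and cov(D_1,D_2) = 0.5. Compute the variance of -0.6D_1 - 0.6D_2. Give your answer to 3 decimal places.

2.340

V(-0.6D_1 - 0.6D_2) = (-0.6)²·V(D_1) + (-0.6)²·V(D_2) + 2·(-0.6)·(-0.6)·cov(D_1,D_2)
= 0.36·1.2 + 0.36·4.3 + 0.72·0.5 = 2.34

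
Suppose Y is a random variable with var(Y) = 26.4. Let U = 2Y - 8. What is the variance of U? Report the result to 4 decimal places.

105.6000

var(2Y - 8) = (2)²·var(Y) = 4·26.4 = 105.6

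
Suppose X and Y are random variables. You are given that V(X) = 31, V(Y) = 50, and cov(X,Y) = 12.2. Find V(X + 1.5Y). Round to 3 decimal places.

V(X + 1.5Y) = (1)²·V(X) + (1.5)²·V(Y) + 2·(1)·(1.5)·cov(X,Y)
= 1·31 + 2.25·50 + 3·12.2 = 180.1

180.100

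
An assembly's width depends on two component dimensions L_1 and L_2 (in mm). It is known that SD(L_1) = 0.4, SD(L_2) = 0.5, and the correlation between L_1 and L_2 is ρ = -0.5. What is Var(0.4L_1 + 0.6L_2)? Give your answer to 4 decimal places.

0.0676

Var(L_1) = (0.4)² = 0.16;  Var(L_2) = (0.5)² = 0.25
cov(L_1,L_2) = ρ·SD(L_1)·SD(L_2) = -0.5·0.4·0.5 = -0.1
Var(0.4L_1 + 0.6L_2) = (0.4)²·Var(L_1) + (0.6)²·Var(L_2) + 2·(0.4)·(0.6)·cov(L_1,L_2)
= 0.16·0.16 + 0.36·0.25 + 0.48·-0.1 = 0.0676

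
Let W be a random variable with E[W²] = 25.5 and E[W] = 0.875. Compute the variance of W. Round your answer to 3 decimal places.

Var(W) = 25.5 − (0.875)² = 24.734375

24.734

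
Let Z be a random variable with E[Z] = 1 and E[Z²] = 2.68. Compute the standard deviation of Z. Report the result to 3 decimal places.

Var(Z) = 2.68 − (1)² = 1.68
σ(Z) = √1.68 ≈ 1.296

1.296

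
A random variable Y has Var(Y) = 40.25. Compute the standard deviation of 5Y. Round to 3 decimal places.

Var(5Y) = (5)²·40.25 = 1006.25
SD(5Y) = √1006.25 ≈ 31.721

31.721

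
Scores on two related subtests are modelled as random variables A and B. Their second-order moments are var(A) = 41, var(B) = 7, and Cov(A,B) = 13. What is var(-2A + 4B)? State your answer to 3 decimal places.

var(-2A + 4B) = (-2)²·var(A) + (4)²·var(B) + 2·(-2)·(4)·Cov(A,B)
= 4·41 + 16·7 + -16·13 = 68

68.000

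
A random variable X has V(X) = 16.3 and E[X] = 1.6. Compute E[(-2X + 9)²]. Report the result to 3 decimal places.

E[-2X + 9] = -2·1.6 + 9 = 5.8
V(-2X + 9) = (-2)²·16.3 = 65.2
E[(-2X + 9)²] = V((-2X + 9)) + (E[(-2X + 9)])² = 65.2 + (5.8)² = 98.84

98.840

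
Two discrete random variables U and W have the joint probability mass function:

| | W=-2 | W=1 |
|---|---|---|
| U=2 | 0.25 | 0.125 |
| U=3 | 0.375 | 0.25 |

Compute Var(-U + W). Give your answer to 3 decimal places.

2.250

E[U] = 2.625,  E[W] = -0.875,  E[UW] = -2.25
Var(U) = 7.125 − (2.625)² = 0.234375;  Var(W) = 2.875 − (-0.875)² = 2.109375
Cov(U,W) = -2.25 − (2.625)(-0.875) = 0.046875
Var(-U + W) = (-1)²·0.234375 + (1)²·2.109375 + 2·(-1)·(1)·0.046875 = 2.25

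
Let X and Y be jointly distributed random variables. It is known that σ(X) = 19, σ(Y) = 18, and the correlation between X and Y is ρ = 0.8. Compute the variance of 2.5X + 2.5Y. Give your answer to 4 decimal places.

Var(X) = (19)² = 361;  Var(Y) = (18)² = 324
cov(X,Y) = ρ·σ(X)·σ(Y) = 0.8·19·18 = 273.6
Var(2.5X + 2.5Y) = (2.5)²·Var(X) + (2.5)²·Var(Y) + 2·(2.5)·(2.5)·cov(X,Y)
= 6.25·361 + 6.25·324 + 12.5·273.6 = 7701.25

7701.2500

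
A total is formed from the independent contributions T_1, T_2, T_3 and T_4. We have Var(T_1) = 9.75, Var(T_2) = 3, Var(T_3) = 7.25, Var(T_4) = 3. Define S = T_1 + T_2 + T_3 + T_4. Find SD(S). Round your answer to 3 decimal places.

By independence, Var(S) = (1)²Var(T_1) + (1)²Var(T_2) + (1)²Var(T_3) + (1)²Var(T_4)
= (1)²·9.75 + (1)²·3 + (1)²·7.25 + (1)²·3 = 23
SD(S) = √23 ≈ 4.796

4.796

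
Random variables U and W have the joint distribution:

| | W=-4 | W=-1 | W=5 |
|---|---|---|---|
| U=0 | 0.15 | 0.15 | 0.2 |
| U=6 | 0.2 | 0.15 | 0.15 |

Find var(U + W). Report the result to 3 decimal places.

E[U] = 3,  E[W] = 0.05,  E[UW] = -1.2
var(U) = 18 − (3)² = 9;  var(W) = 14.65 − (0.05)² = 14.6475
Cov(U,W) = -1.2 − (3)(0.05) = -1.35
var(U + W) = (1)²·9 + (1)²·14.6475 + 2·(1)·(1)·-1.35 = 20.9475

20.948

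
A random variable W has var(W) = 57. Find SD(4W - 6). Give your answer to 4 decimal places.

30.1993

var(4W - 6) = (4)²·57 = 912
SD(4W - 6) = √912 ≈ 30.1993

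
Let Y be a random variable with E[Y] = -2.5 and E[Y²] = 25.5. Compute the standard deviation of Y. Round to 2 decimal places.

V(Y) = 25.5 − (-2.5)² = 19.25
SD(Y) = √19.25 ≈ 4.39

4.39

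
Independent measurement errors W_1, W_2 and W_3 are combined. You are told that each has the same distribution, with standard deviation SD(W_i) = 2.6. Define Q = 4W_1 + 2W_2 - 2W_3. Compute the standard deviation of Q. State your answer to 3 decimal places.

12.737

var(W_i) = (2.6)² = 6.76
By independence, var(Q) = (4)²var(W_1) + (2)²var(W_2) + (-2)²var(W_3)
= (4)²·6.76 + (2)²·6.76 + (-2)²·6.76 = 162.24
SD(Q) = √162.24 ≈ 12.737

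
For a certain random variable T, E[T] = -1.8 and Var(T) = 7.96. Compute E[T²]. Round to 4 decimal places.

E[T²] = Var(T) + (E[T])² = 7.96 + (-1.8)² = 11.2

11.2000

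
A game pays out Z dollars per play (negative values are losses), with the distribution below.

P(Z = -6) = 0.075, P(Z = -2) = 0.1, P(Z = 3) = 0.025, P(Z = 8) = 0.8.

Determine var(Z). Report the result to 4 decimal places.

E[Z] = (-6)(0.075) + (-2)(0.1) + (3)(0.025) + (8)(0.8) = 5.825
E[Z²] = (-6)²(0.075) + (-2)²(0.1) + (3)²(0.025) + (8)²(0.8) = 54.525
var(Z) = E[Z²] − (E[Z])² = 54.525 − (5.825)² = 20.594375

20.5944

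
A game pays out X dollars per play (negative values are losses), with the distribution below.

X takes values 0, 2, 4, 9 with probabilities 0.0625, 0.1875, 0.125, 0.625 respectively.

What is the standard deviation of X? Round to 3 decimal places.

E[X] = (0)(0.0625) + (2)(0.1875) + (4)(0.125) + (9)(0.625) = 6.5
E[X²] = (0)²(0.0625) + (2)²(0.1875) + (4)²(0.125) + (9)²(0.625) = 53.375
Var(X) = E[X²] − (E[X])² = 53.375 − (6.5)² = 11.125
SD(X) = √11.125 ≈ 3.335

3.335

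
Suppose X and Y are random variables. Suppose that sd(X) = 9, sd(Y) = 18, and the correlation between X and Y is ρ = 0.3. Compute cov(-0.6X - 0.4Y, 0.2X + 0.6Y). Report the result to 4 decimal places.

Var(X) = (9)² = 81;  Var(Y) = (18)² = 324
cov(X,Y) = ρ·sd(X)·sd(Y) = 0.3·9·18 = 48.6
cov(-0.6X - 0.4Y, 0.2X + 0.6Y) = (-0.6)(0.2)Var(X) + (-0.4)(0.6)Var(Y) + [(-0.6)(0.6) + (-0.4)(0.2)]cov(X,Y)
= -0.12·81 + -0.24·324 + -0.44·48.6 = -108.864

-108.8640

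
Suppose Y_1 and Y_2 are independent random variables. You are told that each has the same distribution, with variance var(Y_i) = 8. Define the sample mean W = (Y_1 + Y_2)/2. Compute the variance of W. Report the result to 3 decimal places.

By independence, var(W) = (0.5)²var(Y_1) + (0.5)²var(Y_2)
= (0.5)²·8 + (0.5)²·8 = 4

4.000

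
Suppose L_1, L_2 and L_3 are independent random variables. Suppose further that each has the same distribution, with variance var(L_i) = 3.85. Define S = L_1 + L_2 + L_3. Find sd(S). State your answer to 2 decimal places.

By independence, var(S) = (1)²var(L_1) + (1)²var(L_2) + (1)²var(L_3)
= (1)²·3.85 + (1)²·3.85 + (1)²·3.85 = 11.55
sd(S) = √11.55 ≈ 3.40

3.40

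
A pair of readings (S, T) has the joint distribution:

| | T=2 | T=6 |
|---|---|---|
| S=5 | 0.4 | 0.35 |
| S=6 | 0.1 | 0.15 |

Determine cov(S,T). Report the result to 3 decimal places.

0.100

E[S] = 5.25,  E[T] = 4
E[ST] = 21.1
cov(S,T) = E[ST] − E[S]E[T] = 21.1 − (5.25)(4) = 0.1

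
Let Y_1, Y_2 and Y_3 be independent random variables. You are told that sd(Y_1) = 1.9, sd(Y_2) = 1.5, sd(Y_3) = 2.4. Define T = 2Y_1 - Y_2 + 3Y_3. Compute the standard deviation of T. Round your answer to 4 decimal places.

8.2783

var(Y_1) = 3.61, var(Y_2) = 2.25, var(Y_3) = 5.76
By independence, var(T) = (2)²var(Y_1) + (-1)²var(Y_2) + (3)²var(Y_3)
= (2)²·3.61 + (-1)²·2.25 + (3)²·5.76 = 68.53
sd(T) = √68.53 ≈ 8.2783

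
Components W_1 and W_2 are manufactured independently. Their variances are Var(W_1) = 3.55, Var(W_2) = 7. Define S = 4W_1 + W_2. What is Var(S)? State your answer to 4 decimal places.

63.8000

By independence, Var(S) = (4)²Var(W_1) + (1)²Var(W_2)
= (4)²·3.55 + (1)²·7 = 63.8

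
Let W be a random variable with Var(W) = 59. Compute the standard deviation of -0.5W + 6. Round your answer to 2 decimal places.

Var(-0.5W + 6) = (-0.5)²·59 = 14.75
SD(-0.5W + 6) = √14.75 ≈ 3.84

3.84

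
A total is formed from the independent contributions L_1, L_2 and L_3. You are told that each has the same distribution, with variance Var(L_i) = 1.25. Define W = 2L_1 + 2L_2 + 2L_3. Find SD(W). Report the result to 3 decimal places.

By independence, Var(W) = (2)²Var(L_1) + (2)²Var(L_2) + (2)²Var(L_3)
= (2)²·1.25 + (2)²·1.25 + (2)²·1.25 = 15
SD(W) = √15 ≈ 3.873

3.873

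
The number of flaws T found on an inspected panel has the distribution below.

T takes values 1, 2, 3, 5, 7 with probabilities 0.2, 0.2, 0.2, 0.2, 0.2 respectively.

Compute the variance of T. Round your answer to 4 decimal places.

E[T] = (1)(0.2) + (2)(0.2) + (3)(0.2) + (5)(0.2) + (7)(0.2) = 3.6
E[T²] = (1)²(0.2) + (2)²(0.2) + (3)²(0.2) + (5)²(0.2) + (7)²(0.2) = 17.6
Var(T) = E[T²] − (E[T])² = 17.6 − (3.6)² = 4.64

4.6400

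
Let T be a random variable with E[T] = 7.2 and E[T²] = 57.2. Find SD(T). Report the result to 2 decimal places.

var(T) = 57.2 − (7.2)² = 5.36
SD(T) = √5.36 ≈ 2.32

2.32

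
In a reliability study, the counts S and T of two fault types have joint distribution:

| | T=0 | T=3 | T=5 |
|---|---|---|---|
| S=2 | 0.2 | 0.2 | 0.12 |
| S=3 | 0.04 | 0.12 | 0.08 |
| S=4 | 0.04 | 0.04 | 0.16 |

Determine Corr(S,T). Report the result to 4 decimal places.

E[S] = 2.72,  E[T] = 2.88
E[ST] = 8.36
cov(S,T) = E[ST] − E[S]E[T] = 8.36 − (2.72)(2.88) = 0.5264
V(S) = 0.6816,  V(T) = 3.9456
ρ = 0.5264 / √(0.6816·3.9456) ≈ 0.3210

0.3210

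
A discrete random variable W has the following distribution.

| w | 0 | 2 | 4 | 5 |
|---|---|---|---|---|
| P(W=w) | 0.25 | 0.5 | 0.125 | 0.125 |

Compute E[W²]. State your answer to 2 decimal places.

E[W²] = (0)²(0.25) + (2)²(0.5) + (4)²(0.125) + (5)²(0.125) = 7.125

7.13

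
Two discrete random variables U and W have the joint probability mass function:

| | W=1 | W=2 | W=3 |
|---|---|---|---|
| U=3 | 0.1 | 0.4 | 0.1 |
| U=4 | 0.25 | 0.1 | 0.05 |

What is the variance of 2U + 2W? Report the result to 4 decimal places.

E[U] = 3.4,  E[W] = 1.8,  E[UW] = 6
Var(U) = 11.8 − (3.4)² = 0.24;  Var(W) = 3.7 − (1.8)² = 0.46
Cov(U,W) = 6 − (3.4)(1.8) = -0.12
Var(2U + 2W) = (2)²·0.24 + (2)²·0.46 + 2·(2)·(2)·-0.12 = 1.84

1.8400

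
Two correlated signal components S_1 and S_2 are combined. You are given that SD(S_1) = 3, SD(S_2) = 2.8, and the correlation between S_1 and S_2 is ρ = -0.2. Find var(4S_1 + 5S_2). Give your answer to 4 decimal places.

var(S_1) = (3)² = 9;  var(S_2) = (2.8)² = 7.84
cov(S_1,S_2) = ρ·SD(S_1)·SD(S_2) = -0.2·3·2.8 = -1.68
var(4S_1 + 5S_2) = (4)²·var(S_1) + (5)²·var(S_2) + 2·(4)·(5)·cov(S_1,S_2)
= 16·9 + 25·7.84 + 40·-1.68 = 272.8

272.8000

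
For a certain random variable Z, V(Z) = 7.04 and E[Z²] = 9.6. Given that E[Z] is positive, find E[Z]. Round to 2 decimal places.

(E[Z])² = E[Z²] − V(Z) = 9.6 − 7.04 = 2.56
E[Z] = √2.56 = 1.6

1.60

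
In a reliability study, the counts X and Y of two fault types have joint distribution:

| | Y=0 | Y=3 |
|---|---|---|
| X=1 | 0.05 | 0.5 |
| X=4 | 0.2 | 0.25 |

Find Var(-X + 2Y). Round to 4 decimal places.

E[X] = 2.35,  E[Y] = 2.25,  E[XY] = 4.5
Var(X) = 7.75 − (2.35)² = 2.2275;  Var(Y) = 6.75 − (2.25)² = 1.6875
Cov(X,Y) = 4.5 − (2.35)(2.25) = -0.7875
Var(-X + 2Y) = (-1)²·2.2275 + (2)²·1.6875 + 2·(-1)·(2)·-0.7875 = 12.1275

12.1275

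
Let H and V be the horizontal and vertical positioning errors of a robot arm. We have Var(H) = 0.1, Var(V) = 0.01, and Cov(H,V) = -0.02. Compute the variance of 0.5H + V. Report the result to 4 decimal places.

Var(0.5H + V) = (0.5)²·Var(H) + (1)²·Var(V) + 2·(0.5)·(1)·Cov(H,V)
= 0.25·0.1 + 1·0.01 + 1·-0.02 = 0.015

0.0150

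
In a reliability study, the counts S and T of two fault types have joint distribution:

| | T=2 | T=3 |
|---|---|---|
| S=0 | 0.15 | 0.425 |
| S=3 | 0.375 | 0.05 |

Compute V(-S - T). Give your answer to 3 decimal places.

E[S] = 1.275,  E[T] = 2.475,  E[ST] = 2.7
V(S) = 3.825 − (1.275)² = 2.199375;  V(T) = 6.375 − (2.475)² = 0.249375
Cov(S,T) = 2.7 − (1.275)(2.475) = -0.455625
V(-S - T) = (-1)²·2.199375 + (-1)²·0.249375 + 2·(-1)·(-1)·-0.455625 = 1.5375

1.538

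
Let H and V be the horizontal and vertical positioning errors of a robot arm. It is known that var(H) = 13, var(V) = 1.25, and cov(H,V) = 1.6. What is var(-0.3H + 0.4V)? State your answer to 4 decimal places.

0.9860

var(-0.3H + 0.4V) = (-0.3)²·var(H) + (0.4)²·var(V) + 2·(-0.3)·(0.4)·cov(H,V)
= 0.09·13 + 0.16·1.25 + -0.24·1.6 = 0.986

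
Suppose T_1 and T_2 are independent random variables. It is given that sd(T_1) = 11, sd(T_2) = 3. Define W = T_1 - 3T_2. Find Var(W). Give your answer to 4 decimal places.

202.0000

Var(T_1) = 121, Var(T_2) = 9
By independence, Var(W) = (1)²Var(T_1) + (-3)²Var(T_2)
= (1)²·121 + (-3)²·9 = 202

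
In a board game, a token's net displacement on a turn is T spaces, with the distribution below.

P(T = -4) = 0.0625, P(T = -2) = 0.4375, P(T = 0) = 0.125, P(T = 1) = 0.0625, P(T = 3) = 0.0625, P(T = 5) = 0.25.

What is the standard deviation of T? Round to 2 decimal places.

3.08

E[T] = (-4)(0.0625) + (-2)(0.4375) + (0)(0.125) + (1)(0.0625) + (3)(0.0625) + (5)(0.25) = 0.375
E[T²] = (-4)²(0.0625) + (-2)²(0.4375) + (0)²(0.125) + (1)²(0.0625) + (3)²(0.0625) + (5)²(0.25) = 9.625
Var(T) = E[T²] − (E[T])² = 9.625 − (0.375)² = 9.484375
sd(T) = √9.484375 ≈ 3.08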